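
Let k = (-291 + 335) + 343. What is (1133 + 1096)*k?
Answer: 862623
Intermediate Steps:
k = 387 (k = 44 + 343 = 387)
(1133 + 1096)*k = (1133 + 1096)*387 = 2229*387 = 862623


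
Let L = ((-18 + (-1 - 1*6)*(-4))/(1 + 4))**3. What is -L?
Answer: -8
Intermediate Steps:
L = 8 (L = ((-18 + (-1 - 6)*(-4))/5)**3 = ((-18 - 7*(-4))*(1/5))**3 = ((-18 + 28)*(1/5))**3 = (10*(1/5))**3 = 2**3 = 8)
-L = -1*8 = -8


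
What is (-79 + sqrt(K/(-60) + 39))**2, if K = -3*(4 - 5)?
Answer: (790 - sqrt(3895))**2/100 ≈ 5293.9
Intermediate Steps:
K = 3 (K = -3*(-1) = 3)
(-79 + sqrt(K/(-60) + 39))**2 = (-79 + sqrt(3/(-60) + 39))**2 = (-79 + sqrt(3*(-1/60) + 39))**2 = (-79 + sqrt(-1/20 + 39))**2 = (-79 + sqrt(779/20))**2 = (-79 + sqrt(3895)/10)**2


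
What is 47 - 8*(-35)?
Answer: 327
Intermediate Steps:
47 - 8*(-35) = 47 + 280 = 327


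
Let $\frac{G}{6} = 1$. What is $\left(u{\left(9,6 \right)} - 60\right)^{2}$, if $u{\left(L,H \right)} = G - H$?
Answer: $3600$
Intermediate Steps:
$G = 6$ ($G = 6 \cdot 1 = 6$)
$u{\left(L,H \right)} = 6 - H$
$\left(u{\left(9,6 \right)} - 60\right)^{2} = \left(\left(6 - 6\right) - 60\right)^{2} = \left(0 - 60\right)^{2} = \left(-60\right)^{2} = 3600$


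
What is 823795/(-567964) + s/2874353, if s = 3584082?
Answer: -332248080587/1632529027292 ≈ -0.20352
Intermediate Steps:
823795/(-567964) + s/2874353 = 823795/(-567964) + 3584082/2874353 = 823795*(-1/567964) + 3584082*(1/2874353) = -823795/567964 + 3584082/2874353 = -332248080587/1632529027292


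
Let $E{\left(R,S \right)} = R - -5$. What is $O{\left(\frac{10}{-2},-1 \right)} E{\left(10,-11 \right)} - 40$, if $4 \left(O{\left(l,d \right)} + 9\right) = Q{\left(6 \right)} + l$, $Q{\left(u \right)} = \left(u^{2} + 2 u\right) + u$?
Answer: $\frac{35}{4} \approx 8.75$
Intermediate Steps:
$Q{\left(u \right)} = u^{2} + 3 u$
$E{\left(R,S \right)} = 5 + R$ ($E{\left(R,S \right)} = R + 5 = 5 + R$)
$O{\left(l,d \right)} = \frac{9}{2} + \frac{l}{4}$ ($O{\left(l,d \right)} = -9 + \frac{6 \left(3 + 6\right) + l}{4} = -9 + \frac{6 \cdot 9 + l}{4} = -9 + \frac{54 + l}{4} = -9 + \left(\frac{27}{2} + \frac{l}{4}\right) = \frac{9}{2} + \frac{l}{4}$)
$O{\left(\frac{10}{-2},-1 \right)} E{\left(10,-11 \right)} - 40 = \left(\frac{9}{2} + \frac{10 \frac{1}{-2}}{4}\right) \left(5 + 10\right) - 40 = \left(\frac{9}{2} + \frac{10 \left(- \frac{1}{2}\right)}{4}\right) 15 - 40 = \left(\frac{9}{2} + \frac{1}{4} \left(-5\right)\right) 15 - 40 = \left(\frac{9}{2} - \frac{5}{4}\right) 15 - 40 = \frac{13}{4} \cdot 15 - 40 = \frac{195}{4} - 40 = \frac{35}{4}$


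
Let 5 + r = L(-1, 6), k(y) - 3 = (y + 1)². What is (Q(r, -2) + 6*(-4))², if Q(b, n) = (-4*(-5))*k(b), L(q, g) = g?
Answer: 13456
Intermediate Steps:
k(y) = 3 + (1 + y)² (k(y) = 3 + (y + 1)² = 3 + (1 + y)²)
r = 1 (r = -5 + 6 = 1)
Q(b, n) = 60 + 20*(1 + b)² (Q(b, n) = (-4*(-5))*(3 + (1 + b)²) = 20*(3 + (1 + b)²) = 60 + 20*(1 + b)²)
(Q(r, -2) + 6*(-4))² = ((60 + 20*(1 + 1)²) + 6*(-4))² = ((60 + 20*2²) - 24)² = ((60 + 20*4) - 24)² = ((60 + 80) - 24)² = (140 - 24)² = 116² = 13456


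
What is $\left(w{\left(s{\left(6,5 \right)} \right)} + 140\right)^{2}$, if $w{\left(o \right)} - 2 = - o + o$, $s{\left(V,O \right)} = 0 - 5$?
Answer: $20164$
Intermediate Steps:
$s{\left(V,O \right)} = -5$ ($s{\left(V,O \right)} = 0 - 5 = -5$)
$w{\left(o \right)} = 2$ ($w{\left(o \right)} = 2 + \left(- o + o\right) = 2 + 0 = 2$)
$\left(w{\left(s{\left(6,5 \right)} \right)} + 140\right)^{2} = \left(2 + 140\right)^{2} = 142^{2} = 20164$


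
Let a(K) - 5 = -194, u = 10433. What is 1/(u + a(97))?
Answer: 1/10244 ≈ 9.7618e-5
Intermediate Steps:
a(K) = -189 (a(K) = 5 - 194 = -189)
1/(u + a(97)) = 1/(10433 - 189) = 1/10244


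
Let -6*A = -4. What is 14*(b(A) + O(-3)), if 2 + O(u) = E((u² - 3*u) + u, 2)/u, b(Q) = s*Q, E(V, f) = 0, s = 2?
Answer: -28/3 ≈ -9.3333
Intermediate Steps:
A = ⅔ (A = -⅙*(-4) = ⅔ ≈ 0.66667)
b(Q) = 2*Q
O(u) = -2 (O(u) = -2 + 0/u = -2 + 0 = -2)
14*(b(A) + O(-3)) = 14*(2*(⅔) - 2) = 14*(4/3 - 2) = 14*(-⅔) = -28/3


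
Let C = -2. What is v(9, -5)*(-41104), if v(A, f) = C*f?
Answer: -411040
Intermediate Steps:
v(A, f) = -2*f
v(9, -5)*(-41104) = -2*(-5)*(-41104) = 10*(-41104) = -411040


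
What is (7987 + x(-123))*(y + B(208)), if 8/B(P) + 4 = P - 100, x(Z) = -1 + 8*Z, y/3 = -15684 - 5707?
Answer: -5841404496/13 ≈ -4.4934e+8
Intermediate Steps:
y = -64173 (y = 3*(-15684 - 5707) = 3*(-21391) = -64173)
B(P) = 8/(-104 + P) (B(P) = 8/(-4 + (P - 100)) = 8/(-4 + (-100 + P)) = 8/(-104 + P))
(7987 + x(-123))*(y + B(208)) = (7987 + (-1 + 8*(-123)))*(-64173 + 8/(-104 + 208)) = (7987 + (-1 - 984))*(-64173 + 8/104) = (7987 - 985)*(-64173 + 8*(1/104)) = 7002*(-64173 + 1/13) = 7002*(-834248/13) = -5841404496/13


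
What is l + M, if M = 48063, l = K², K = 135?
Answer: 66288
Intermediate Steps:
l = 18225 (l = 135² = 18225)
l + M = 18225 + 48063 = 66288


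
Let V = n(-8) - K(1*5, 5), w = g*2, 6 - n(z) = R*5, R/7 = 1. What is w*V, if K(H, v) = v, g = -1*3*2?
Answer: 408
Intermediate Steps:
R = 7 (R = 7*1 = 7)
n(z) = -29 (n(z) = 6 - 7*5 = 6 - 1*35 = 6 - 35 = -29)
g = -6 (g = -3*2 = -6)
w = -12 (w = -6*2 = -12)
V = -34 (V = -29 - 1*5 = -29 - 5 = -34)
w*V = -12*(-34) = 408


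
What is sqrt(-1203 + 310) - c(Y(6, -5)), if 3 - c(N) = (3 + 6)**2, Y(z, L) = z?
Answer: 78 + I*sqrt(893) ≈ 78.0 + 29.883*I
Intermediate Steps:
c(N) = -78 (c(N) = 3 - (3 + 6)**2 = 3 - 1*9**2 = 3 - 1*81 = 3 - 81 = -78)
sqrt(-1203 + 310) - c(Y(6, -5)) = sqrt(-1203 + 310) - 1*(-78) = sqrt(-893) + 78 = I*sqrt(893) + 78 = 78 + I*sqrt(893)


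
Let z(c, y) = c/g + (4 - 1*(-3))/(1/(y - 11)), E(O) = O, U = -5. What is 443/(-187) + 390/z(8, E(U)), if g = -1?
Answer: -4203/748 ≈ -5.6190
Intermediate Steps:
z(c, y) = -77 - c + 7*y (z(c, y) = c/(-1) + (4 - 1*(-3))/(1/(y - 11)) = c*(-1) + (4 + 3)/(1/(-11 + y)) = -c + 7*(-11 + y) = -c + (-77 + 7*y) = -77 - c + 7*y)
443/(-187) + 390/z(8, E(U)) = 443/(-187) + 390/(-77 - 1*8 + 7*(-5)) = 443*(-1/187) + 390/(-77 - 8 - 35) = -443/187 + 390/(-120) = -443/187 + 390*(-1/120) = -443/187 - 13/4 = -4203/748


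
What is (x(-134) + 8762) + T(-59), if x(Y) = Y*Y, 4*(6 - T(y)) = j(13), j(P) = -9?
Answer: 106905/4 ≈ 26726.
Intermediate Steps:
T(y) = 33/4 (T(y) = 6 - ¼*(-9) = 6 + 9/4 = 33/4)
x(Y) = Y²
(x(-134) + 8762) + T(-59) = ((-134)² + 8762) + 33/4 = (17956 + 8762) + 33/4 = 26718 + 33/4 = 106905/4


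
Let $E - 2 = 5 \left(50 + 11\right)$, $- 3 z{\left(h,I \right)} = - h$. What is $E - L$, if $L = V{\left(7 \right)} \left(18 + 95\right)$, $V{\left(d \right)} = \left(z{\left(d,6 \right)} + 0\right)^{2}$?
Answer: $- \frac{2774}{9} \approx -308.22$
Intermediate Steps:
$z{\left(h,I \right)} = \frac{h}{3}$ ($z{\left(h,I \right)} = - \frac{\left(-1\right) h}{3} = \frac{h}{3}$)
$V{\left(d \right)} = \frac{d^{2}}{9}$ ($V{\left(d \right)} = \left(\frac{d}{3} + 0\right)^{2} = \left(\frac{d}{3}\right)^{2} = \frac{d^{2}}{9}$)
$L = \frac{5537}{9}$ ($L = \frac{7^{2}}{9} \left(18 + 95\right) = \frac{1}{9} \cdot 49 \cdot 113 = \frac{49}{9} \cdot 113 = \frac{5537}{9} \approx 615.22$)
$E = 307$ ($E = 2 + 5 \left(50 + 11\right) = 2 + 5 \cdot 61 = 2 + 305 = 307$)
$E - L = 307 - \frac{5537}{9} = - \frac{2774}{9}$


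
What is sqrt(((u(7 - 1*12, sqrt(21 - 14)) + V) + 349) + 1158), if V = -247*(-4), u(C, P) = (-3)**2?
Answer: 2*sqrt(626) ≈ 50.040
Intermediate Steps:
u(C, P) = 9
V = 988
sqrt(((u(7 - 1*12, sqrt(21 - 14)) + V) + 349) + 1158) = sqrt(((9 + 988) + 349) + 1158) = sqrt((997 + 349) + 1158) = sqrt(1346 + 1158) = sqrt(2504) = 2*sqrt(626)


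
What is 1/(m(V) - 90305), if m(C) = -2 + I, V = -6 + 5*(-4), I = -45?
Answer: -1/90352 ≈ -1.1068e-5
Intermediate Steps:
V = -26 (V = -6 - 20 = -26)
m(C) = -47 (m(C) = -2 - 45 = -47)
1/(m(V) - 90305) = 1/(-47 - 90305) = 1/(-90352) = -1/90352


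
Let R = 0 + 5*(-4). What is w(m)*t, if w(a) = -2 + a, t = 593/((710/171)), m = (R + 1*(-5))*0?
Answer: -101403/355 ≈ -285.64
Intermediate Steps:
R = -20 (R = 0 - 20 = -20)
m = 0 (m = (-20 + 1*(-5))*0 = (-20 - 5)*0 = -25*0 = 0)
t = 101403/710 (t = 593/((710*(1/171))) = 593/(710/171) = 593*(171/710) = 101403/710 ≈ 142.82)
w(m)*t = (-2 + 0)*(101403/710) = -2*101403/710 = -101403/355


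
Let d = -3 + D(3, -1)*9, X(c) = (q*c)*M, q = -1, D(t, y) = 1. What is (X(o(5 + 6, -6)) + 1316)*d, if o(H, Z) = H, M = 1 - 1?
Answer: 7896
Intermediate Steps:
M = 0
X(c) = 0 (X(c) = -c*0 = 0)
d = 6 (d = -3 + 1*9 = -3 + 9 = 6)
(X(o(5 + 6, -6)) + 1316)*d = (0 + 1316)*6 = 1316*6 = 7896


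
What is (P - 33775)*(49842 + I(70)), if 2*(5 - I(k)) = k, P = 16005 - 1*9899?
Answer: -1378248228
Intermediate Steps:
P = 6106 (P = 16005 - 9899 = 6106)
I(k) = 5 - k/2
(P - 33775)*(49842 + I(70)) = (6106 - 33775)*(49842 + (5 - ½*70)) = -27669*(49842 + (5 - 35)) = -27669*(49842 - 30) = -27669*49812 = -1378248228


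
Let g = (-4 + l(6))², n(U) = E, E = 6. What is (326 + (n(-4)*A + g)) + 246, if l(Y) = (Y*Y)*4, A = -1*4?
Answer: 20148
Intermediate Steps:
A = -4
l(Y) = 4*Y² (l(Y) = Y²*4 = 4*Y²)
n(U) = 6
g = 19600 (g = (-4 + 4*6²)² = (-4 + 4*36)² = (-4 + 144)² = 140² = 19600)
(326 + (n(-4)*A + g)) + 246 = (326 + (6*(-4) + 19600)) + 246 = (326 + (-24 + 19600)) + 246 = (326 + 19576) + 246 = 19902 + 246 = 20148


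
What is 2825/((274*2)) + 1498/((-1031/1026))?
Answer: -839334929/564988 ≈ -1485.6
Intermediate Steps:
2825/((274*2)) + 1498/((-1031/1026)) = 2825/548 + 1498/((-1031*1/1026)) = 2825*(1/548) + 1498/(-1031/1026) = 2825/548 + 1498*(-1026/1031) = 2825/548 - 1536948/1031 = -839334929/564988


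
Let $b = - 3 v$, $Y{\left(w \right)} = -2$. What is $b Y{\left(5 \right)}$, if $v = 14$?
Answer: $84$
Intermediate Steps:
$b = -42$ ($b = \left(-3\right) 14 = -42$)
$b Y{\left(5 \right)} = \left(-42\right) \left(-2\right) = 84$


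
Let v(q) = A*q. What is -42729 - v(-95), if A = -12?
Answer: -43869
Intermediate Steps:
v(q) = -12*q
-42729 - v(-95) = -42729 - (-12)*(-95) = -42729 - 1*1140 = -42729 - 1140 = -43869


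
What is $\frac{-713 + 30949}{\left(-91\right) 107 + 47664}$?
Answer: $\frac{30236}{37927} \approx 0.79722$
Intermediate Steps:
$\frac{-713 + 30949}{\left(-91\right) 107 + 47664} = \frac{30236}{-9737 + 47664} = \frac{30236}{37927}$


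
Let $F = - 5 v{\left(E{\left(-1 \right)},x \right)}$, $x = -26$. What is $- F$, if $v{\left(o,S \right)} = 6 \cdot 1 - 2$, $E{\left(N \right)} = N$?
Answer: $20$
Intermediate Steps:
$v{\left(o,S \right)} = 4$ ($v{\left(o,S \right)} = 6 - 2 = 4$)
$F = -20$ ($F = \left(-5\right) 4 = -20$)
$- F = \left(-1\right) \left(-20\right) = 20$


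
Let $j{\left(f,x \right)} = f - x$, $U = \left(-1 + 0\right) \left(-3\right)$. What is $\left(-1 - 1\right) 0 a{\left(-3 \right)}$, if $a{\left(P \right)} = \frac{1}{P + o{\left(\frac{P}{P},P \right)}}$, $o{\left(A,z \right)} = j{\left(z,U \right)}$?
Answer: $0$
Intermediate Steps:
$U = 3$ ($U = \left(-1\right) \left(-3\right) = 3$)
$o{\left(A,z \right)} = -3 + z$ ($o{\left(A,z \right)} = z - 3 = -3 + z$)
$a{\left(P \right)} = \frac{1}{-3 + 2 P}$ ($a{\left(P \right)} = \frac{1}{P + \left(-3 + P\right)} = \frac{1}{-3 + 2 P}$)
$\left(-1 - 1\right) 0 a{\left(-3 \right)} = \frac{\left(-1 - 1\right) 0}{-3 + 2 \left(-3\right)} = \frac{\left(-2\right) 0}{-3 - 6} = \frac{0}{-9} = 0 \left(- \frac{1}{9}\right) = 0$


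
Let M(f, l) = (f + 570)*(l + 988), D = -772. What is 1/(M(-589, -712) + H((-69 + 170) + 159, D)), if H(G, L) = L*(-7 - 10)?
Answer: 1/7880 ≈ 0.00012690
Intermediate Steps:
M(f, l) = (570 + f)*(988 + l)
H(G, L) = -17*L (H(G, L) = L*(-17) = -17*L)
1/(M(-589, -712) + H((-69 + 170) + 159, D)) = 1/((563160 + 570*(-712) + 988*(-589) - 589*(-712)) - 17*(-772)) = 1/((563160 - 405840 - 581932 + 419368) + 13124) = 1/(-5244 + 13124) = 1/7880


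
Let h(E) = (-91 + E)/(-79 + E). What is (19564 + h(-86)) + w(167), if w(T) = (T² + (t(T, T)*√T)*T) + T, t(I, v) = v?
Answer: 2619159/55 + 27889*√167 ≈ 4.0803e+5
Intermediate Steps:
h(E) = (-91 + E)/(-79 + E)
w(T) = T + T² + T^(5/2) (w(T) = (T² + (T*√T)*T) + T = (T² + T^(3/2)*T) + T = (T² + T^(5/2)) + T = T + T² + T^(5/2))
(19564 + h(-86)) + w(167) = (19564 + (-91 - 86)/(-79 - 86)) + (167 + 167² + 167^(5/2)) = (19564 - 177/(-165)) + (167 + 27889 + 27889*√167) = (19564 - 1/165*(-177)) + (28056 + 27889*√167) = (19564 + 59/55) + (28056 + 27889*√167) = 1076079/55 + (28056 + 27889*√167) = 2619159/55 + 27889*√167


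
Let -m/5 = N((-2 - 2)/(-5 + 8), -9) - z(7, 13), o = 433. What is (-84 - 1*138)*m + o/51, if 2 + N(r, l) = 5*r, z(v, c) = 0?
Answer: -490187/51 ≈ -9611.5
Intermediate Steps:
N(r, l) = -2 + 5*r
m = 130/3 (m = -5*((-2 + 5*((-2 - 2)/(-5 + 8))) - 1*0) = -5*((-2 + 5*(-4/3)) + 0) = -5*((-2 - 20/3) + 0) = -5*(-26/3 + 0) = -5*(-26/3) = 130/3 ≈ 43.333)
(-84 - 1*138)*m + o/51 = (-84 - 1*138)*(130/3) + 433/51 = (-84 - 138)*(130/3) + 433*(1/51) = -222*130/3 + 433/51 = -9620 + 433/51 = -490187/51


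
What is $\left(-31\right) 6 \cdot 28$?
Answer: $-5208$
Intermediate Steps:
$\left(-31\right) 6 \cdot 28 = \left(-186\right) 28 = -5208$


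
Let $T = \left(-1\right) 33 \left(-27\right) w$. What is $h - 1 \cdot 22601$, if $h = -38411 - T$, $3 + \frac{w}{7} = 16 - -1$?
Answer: $-148330$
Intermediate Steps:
$w = 98$ ($w = -21 + 7 \left(16 - -1\right) = -21 + 7 \left(16 + 1\right) = -21 + 7 \cdot 17 = -21 + 119 = 98$)
$T = 87318$ ($T = \left(-1\right) 33 \left(-27\right) 98 = \left(-33\right) \left(-27\right) 98 = 891 \cdot 98 = 87318$)
$h = -125729$ ($h = -38411 - 87318 = -125729$)
$h - 1 \cdot 22601 = -125729 - 1 \cdot 22601 = -125729 - 22601 = -148330$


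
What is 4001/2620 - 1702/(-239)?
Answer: 5415479/626180 ≈ 8.6484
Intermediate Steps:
4001/2620 - 1702/(-239) = 4001*(1/2620) - 1702*(-1/239) = 4001/2620 + 1702/239 = 5415479/626180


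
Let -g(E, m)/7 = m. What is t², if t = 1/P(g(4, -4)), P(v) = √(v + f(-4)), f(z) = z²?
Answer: 1/44 ≈ 0.022727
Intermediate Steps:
g(E, m) = -7*m
P(v) = √(16 + v) (P(v) = √(v + (-4)²) = √(v + 16) = √(16 + v))
t = √11/22 (t = 1/(√(16 - 7*(-4))) = 1/(√(16 + 28)) = 1/(√44) = 1/(2*√11) = √11/22 ≈ 0.15076)
t² = (√11/22)² = 1/44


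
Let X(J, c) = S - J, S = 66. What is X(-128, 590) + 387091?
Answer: 387285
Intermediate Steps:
X(J, c) = 66 - J
X(-128, 590) + 387091 = (66 - 1*(-128)) + 387091 = (66 + 128) + 387091 = 194 + 387091 = 387285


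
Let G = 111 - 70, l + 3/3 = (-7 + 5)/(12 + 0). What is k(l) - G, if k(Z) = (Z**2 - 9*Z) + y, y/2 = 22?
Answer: 535/36 ≈ 14.861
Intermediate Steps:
y = 44 (y = 2*22 = 44)
l = -7/6 (l = -1 + (-7 + 5)/(12 + 0) = -1 - 2/12 = -1 - 2*1/12 = -1 - 1/6 = -7/6 ≈ -1.1667)
k(Z) = 44 + Z**2 - 9*Z (k(Z) = (Z**2 - 9*Z) + 44 = 44 + Z**2 - 9*Z)
G = 41
k(l) - G = (44 + (-7/6)**2 - 9*(-7/6)) - 1*41 = (44 + 49/36 + 21/2) - 41 = 2011/36 - 41 = 535/36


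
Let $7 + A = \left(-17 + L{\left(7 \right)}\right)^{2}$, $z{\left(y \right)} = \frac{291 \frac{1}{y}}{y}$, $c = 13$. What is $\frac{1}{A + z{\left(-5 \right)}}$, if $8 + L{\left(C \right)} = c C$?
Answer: $\frac{25}{109016} \approx 0.00022932$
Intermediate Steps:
$L{\left(C \right)} = -8 + 13 C$
$z{\left(y \right)} = \frac{291}{y^{2}}$
$A = 4349$ ($A = -7 + \left(-17 + \left(-8 + 13 \cdot 7\right)\right)^{2} = -7 + \left(-17 + \left(-8 + 91\right)\right)^{2} = -7 + \left(-17 + 83\right)^{2} = -7 + 66^{2} = -7 + 4356 = 4349$)
$\frac{1}{A + z{\left(-5 \right)}} = \frac{1}{4349 + \frac{291}{25}} = \frac{1}{\frac{109016}{25}} = \frac{25}{109016}$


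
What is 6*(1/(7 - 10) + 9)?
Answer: 52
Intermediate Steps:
6*(1/(7 - 10) + 9) = 6*(1/(-3) + 9) = 6*(-1/3 + 9) = 6*(26/3) = 52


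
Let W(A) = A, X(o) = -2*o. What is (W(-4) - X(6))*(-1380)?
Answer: -11040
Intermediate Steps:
(W(-4) - X(6))*(-1380) = (-4 - (-2)*6)*(-1380) = (-4 - 1*(-12))*(-1380) = (-4 + 12)*(-1380) = 8*(-1380) = -11040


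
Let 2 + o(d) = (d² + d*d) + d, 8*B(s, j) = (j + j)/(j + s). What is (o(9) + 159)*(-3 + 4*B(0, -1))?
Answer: -656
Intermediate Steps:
B(s, j) = j/(4*(j + s)) (B(s, j) = ((j + j)/(j + s))/8 = ((2*j)/(j + s))/8 = (2*j/(j + s))/8 = j/(4*(j + s)))
o(d) = -2 + d + 2*d² (o(d) = -2 + ((d² + d*d) + d) = -2 + ((d² + d²) + d) = -2 + (2*d² + d) = -2 + (d + 2*d²) = -2 + d + 2*d²)
(o(9) + 159)*(-3 + 4*B(0, -1)) = ((-2 + 9 + 2*9²) + 159)*(-3 + 4*((¼)*(-1)/(-1 + 0))) = ((-2 + 9 + 2*81) + 159)*(-3 + 4*((¼)*(-1)/(-1))) = ((-2 + 9 + 162) + 159)*(-3 + 4*((¼)*(-1)*(-1))) = (169 + 159)*(-3 + 4*(¼)) = 328*(-3 + 1) = 328*(-2) = -656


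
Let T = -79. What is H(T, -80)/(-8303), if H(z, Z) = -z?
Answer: -79/8303 ≈ -0.0095146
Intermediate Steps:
H(T, -80)/(-8303) = -1*(-79)/(-8303) = 79*(-1/8303) = -79/8303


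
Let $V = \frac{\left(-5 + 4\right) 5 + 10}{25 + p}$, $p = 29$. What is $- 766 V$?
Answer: $- \frac{1915}{27} \approx -70.926$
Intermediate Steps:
$V = \frac{5}{54}$ ($V = \frac{\left(-5 + 4\right) 5 + 10}{25 + 29} = \frac{\left(-1\right) 5 + 10}{54} = \left(-5 + 10\right) \frac{1}{54} = 5 \cdot \frac{1}{54} = \frac{5}{54} \approx 0.092593$)
$- 766 V = \left(-766\right) \frac{5}{54} = - \frac{1915}{27}$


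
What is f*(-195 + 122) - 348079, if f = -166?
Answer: -335961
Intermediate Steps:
f*(-195 + 122) - 348079 = -166*(-195 + 122) - 348079 = -166*(-73) - 348079 = 12118 - 348079 = -335961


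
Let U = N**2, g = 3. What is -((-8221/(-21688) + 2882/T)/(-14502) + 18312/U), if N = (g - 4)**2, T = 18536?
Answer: -13344712383582745/728741394192 ≈ -18312.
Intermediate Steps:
N = 1 (N = (3 - 4)**2 = (-1)**2 = 1)
U = 1 (U = 1**2 = 1)
-((-8221/(-21688) + 2882/T)/(-14502) + 18312/U) = -((-8221/(-21688) + 2882/18536)/(-14502) + 18312/1) = -((-8221*(-1/21688) + 2882*(1/18536))*(-1/14502) + 18312*1) = -((8221/21688 + 1441/9268)*(-1/14502) + 18312) = -((26861159/50251096)*(-1/14502) + 18312) = -(-26861159/728741394192 + 18312) = -1*13344712383582745/728741394192 = -13344712383582745/728741394192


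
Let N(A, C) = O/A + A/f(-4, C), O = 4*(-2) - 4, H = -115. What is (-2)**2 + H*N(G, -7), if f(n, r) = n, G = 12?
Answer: 464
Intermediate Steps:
O = -12 (O = -8 - 4 = -12)
N(A, C) = -12/A - A/4 (N(A, C) = -12/A + A/(-4) = -12/A + A*(-1/4) = -12/A - A/4)
(-2)**2 + H*N(G, -7) = (-2)**2 - 115*(-12/12 - 1/4*12) = 4 - 115*(-12*1/12 - 3) = 4 - 115*(-1 - 3) = 4 - 115*(-4) = 4 + 460 = 464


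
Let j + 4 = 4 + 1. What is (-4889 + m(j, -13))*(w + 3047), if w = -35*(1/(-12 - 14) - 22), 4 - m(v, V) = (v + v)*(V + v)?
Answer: -482585497/26 ≈ -1.8561e+7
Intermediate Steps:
j = 1 (j = -4 + (4 + 1) = -4 + 5 = 1)
m(v, V) = 4 - 2*v*(V + v) (m(v, V) = 4 - (v + v)*(V + v) = 4 - 2*v*(V + v))
w = 20055/26 (w = -35*(1/(-26) - 22) = -35*(-1/26 - 22) = -35*(-573/26) = 20055/26 ≈ 771.35)
(-4889 + m(j, -13))*(w + 3047) = (-4889 + (4 - 2*1² - 2*(-13)*1))*(20055/26 + 3047) = (-4889 + (4 - 2*1 + 26))*(99277/26) = (-4889 + (4 - 2 + 26))*(99277/26) = (-4889 + 28)*(99277/26) = -4861*99277/26 = -482585497/26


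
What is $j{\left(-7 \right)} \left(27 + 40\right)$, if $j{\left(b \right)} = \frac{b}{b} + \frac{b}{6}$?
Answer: $- \frac{67}{6} \approx -11.167$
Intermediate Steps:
$j{\left(b \right)} = 1 + \frac{b}{6}$ ($j{\left(b \right)} = 1 + b \frac{1}{6} = 1 + \frac{b}{6}$)
$j{\left(-7 \right)} \left(27 + 40\right) = \left(1 + \frac{1}{6} \left(-7\right)\right) \left(27 + 40\right) = \left(1 - \frac{7}{6}\right) 67 = \left(- \frac{1}{6}\right) 67 = - \frac{67}{6}$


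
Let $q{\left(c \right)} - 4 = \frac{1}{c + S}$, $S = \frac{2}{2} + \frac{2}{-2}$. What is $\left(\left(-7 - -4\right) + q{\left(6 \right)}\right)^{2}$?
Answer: $\frac{49}{36} \approx 1.3611$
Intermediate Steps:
$S = 0$ ($S = 2 \cdot \frac{1}{2} + 2 \left(- \frac{1}{2}\right) = 1 - 1 = 0$)
$q{\left(c \right)} = 4 + \frac{1}{c}$ ($q{\left(c \right)} = 4 + \frac{1}{c + 0} = 4 + \frac{1}{c}$)
$\left(\left(-7 - -4\right) + q{\left(6 \right)}\right)^{2} = \left(\left(-7 - -4\right) + \left(4 + \frac{1}{6}\right)\right)^{2} = \left(\left(-7 + 4\right) + \left(4 + \frac{1}{6}\right)\right)^{2} = \left(-3 + \frac{25}{6}\right)^{2} = \left(\frac{7}{6}\right)^{2} = \frac{49}{36}$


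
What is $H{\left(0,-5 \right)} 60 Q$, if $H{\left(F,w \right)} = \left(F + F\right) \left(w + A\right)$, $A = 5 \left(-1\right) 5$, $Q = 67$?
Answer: $0$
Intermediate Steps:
$A = -25$ ($A = \left(-5\right) 5 = -25$)
$H{\left(F,w \right)} = 2 F \left(-25 + w\right)$ ($H{\left(F,w \right)} = \left(F + F\right) \left(w - 25\right) = 2 F \left(-25 + w\right)$)
$H{\left(0,-5 \right)} 60 Q = 2 \cdot 0 \left(-25 - 5\right) 60 \cdot 67 = 2 \cdot 0 \left(-30\right) 60 \cdot 67 = 0 \cdot 60 \cdot 67 = 0 \cdot 67 = 0$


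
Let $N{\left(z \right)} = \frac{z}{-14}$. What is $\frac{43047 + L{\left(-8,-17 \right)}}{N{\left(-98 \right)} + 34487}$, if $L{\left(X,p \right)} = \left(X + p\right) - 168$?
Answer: $\frac{21427}{17247} \approx 1.2424$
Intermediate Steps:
$N{\left(z \right)} = - \frac{z}{14}$ ($N{\left(z \right)} = z \left(- \frac{1}{14}\right) = - \frac{z}{14}$)
$L{\left(X,p \right)} = -168 + X + p$
$\frac{43047 + L{\left(-8,-17 \right)}}{N{\left(-98 \right)} + 34487} = \frac{43047 - 193}{\left(- \frac{1}{14}\right) \left(-98\right) + 34487} = \frac{43047 - 193}{7 + 34487} = \frac{42854}{34494} = 42854 \cdot \frac{1}{34494} = \frac{21427}{17247}$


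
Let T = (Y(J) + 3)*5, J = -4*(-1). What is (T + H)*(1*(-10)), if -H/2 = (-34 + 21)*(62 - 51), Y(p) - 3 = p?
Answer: -3360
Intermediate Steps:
J = 4
Y(p) = 3 + p
H = 286 (H = -2*(-34 + 21)*(62 - 51) = -(-26)*11 = -2*(-143) = 286)
T = 50 (T = ((3 + 4) + 3)*5 = (7 + 3)*5 = 10*5 = 50)
(T + H)*(1*(-10)) = (50 + 286)*(1*(-10)) = 336*(-10) = -3360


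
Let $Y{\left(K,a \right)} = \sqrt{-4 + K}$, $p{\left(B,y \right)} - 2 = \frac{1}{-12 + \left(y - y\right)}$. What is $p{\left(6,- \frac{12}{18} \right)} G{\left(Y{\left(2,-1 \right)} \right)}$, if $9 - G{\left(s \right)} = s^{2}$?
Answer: $\frac{253}{12} \approx 21.083$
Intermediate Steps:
$p{\left(B,y \right)} = \frac{23}{12}$ ($p{\left(B,y \right)} = 2 + \frac{1}{-12 + \left(y - y\right)} = 2 + \frac{1}{-12 + 0} = 2 + \frac{1}{-12} = 2 - \frac{1}{12} = \frac{23}{12}$)
$G{\left(s \right)} = 9 - s^{2}$
$p{\left(6,- \frac{12}{18} \right)} G{\left(Y{\left(2,-1 \right)} \right)} = \frac{23 \left(9 - \left(\sqrt{-4 + 2}\right)^{2}\right)}{12} = \frac{23 \left(9 - \left(\sqrt{-2}\right)^{2}\right)}{12} = \frac{23 \left(9 - \left(i \sqrt{2}\right)^{2}\right)}{12} = \frac{23 \left(9 - -2\right)}{12} = \frac{23 \left(9 + 2\right)}{12} = \frac{23}{12} \cdot 11 = \frac{253}{12}$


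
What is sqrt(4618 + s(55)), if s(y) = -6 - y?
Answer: 7*sqrt(93) ≈ 67.506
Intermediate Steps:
sqrt(4618 + s(55)) = sqrt(4618 + (-6 - 1*55)) = sqrt(4618 + (-6 - 55)) = sqrt(4618 - 61) = sqrt(4557) = 7*sqrt(93)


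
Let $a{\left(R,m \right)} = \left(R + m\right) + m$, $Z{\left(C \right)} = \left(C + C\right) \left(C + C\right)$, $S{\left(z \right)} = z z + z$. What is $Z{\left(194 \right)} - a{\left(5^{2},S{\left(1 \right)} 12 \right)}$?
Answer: $150471$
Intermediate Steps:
$S{\left(z \right)} = z + z^{2}$ ($S{\left(z \right)} = z^{2} + z = z + z^{2}$)
$Z{\left(C \right)} = 4 C^{2}$ ($Z{\left(C \right)} = 2 C 2 C = 4 C^{2}$)
$a{\left(R,m \right)} = R + 2 m$
$Z{\left(194 \right)} - a{\left(5^{2},S{\left(1 \right)} 12 \right)} = 4 \cdot 194^{2} - \left(5^{2} + 2 \cdot 1 \left(1 + 1\right) 12\right) = 4 \cdot 37636 - \left(25 + 2 \cdot 1 \cdot 2 \cdot 12\right) = 150544 - \left(25 + 2 \cdot 2 \cdot 12\right) = 150544 - \left(25 + 2 \cdot 24\right) = 150544 - \left(25 + 48\right) = 150544 - 73 = 150471$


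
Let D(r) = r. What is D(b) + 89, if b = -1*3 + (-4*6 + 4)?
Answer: 66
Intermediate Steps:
b = -23 (b = -3 + (-24 + 4) = -3 - 20 = -23)
D(b) + 89 = -23 + 89 = 66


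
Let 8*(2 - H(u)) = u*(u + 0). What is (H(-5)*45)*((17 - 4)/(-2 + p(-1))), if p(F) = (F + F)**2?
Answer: -5265/16 ≈ -329.06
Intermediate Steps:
H(u) = 2 - u**2/8 (H(u) = 2 - u*(u + 0)/8 = 2 - u*u/8 = 2 - u**2/8)
p(F) = 4*F**2 (p(F) = (2*F)**2 = 4*F**2)
(H(-5)*45)*((17 - 4)/(-2 + p(-1))) = ((2 - 1/8*(-5)**2)*45)*((17 - 4)/(-2 + 4*(-1)**2)) = ((2 - 1/8*25)*45)*(13/(-2 + 4*1)) = ((2 - 25/8)*45)*(13/(-2 + 4)) = (-9/8*45)*(13/2) = -5265/(8*2) = -405/8*13/2 = -5265/16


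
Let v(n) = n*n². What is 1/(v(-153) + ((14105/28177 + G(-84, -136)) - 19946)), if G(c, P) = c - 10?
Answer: -28177/101482748104 ≈ -2.7765e-7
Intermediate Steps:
G(c, P) = -10 + c
v(n) = n³
1/(v(-153) + ((14105/28177 + G(-84, -136)) - 19946)) = 1/((-153)³ + ((14105/28177 + (-10 - 84)) - 19946)) = 1/(-3581577 + ((14105*(1/28177) - 94) - 19946)) = 1/(-3581577 + ((14105/28177 - 94) - 19946)) = 1/(-3581577 + (-2634533/28177 - 19946)) = 1/(-3581577 - 564652975/28177) = 1/(-101482748104/28177) = -28177/101482748104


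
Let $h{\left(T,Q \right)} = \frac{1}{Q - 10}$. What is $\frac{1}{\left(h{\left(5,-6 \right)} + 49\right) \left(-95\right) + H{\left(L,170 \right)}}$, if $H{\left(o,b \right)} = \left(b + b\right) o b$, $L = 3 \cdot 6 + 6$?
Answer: $\frac{16}{22120815} \approx 7.233 \cdot 10^{-7}$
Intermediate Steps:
$L = 24$ ($L = 18 + 6 = 24$)
$H{\left(o,b \right)} = 2 o b^{2}$ ($H{\left(o,b \right)} = 2 b b o = 2 o b^{2}$)
$h{\left(T,Q \right)} = \frac{1}{-10 + Q}$
$\frac{1}{\left(h{\left(5,-6 \right)} + 49\right) \left(-95\right) + H{\left(L,170 \right)}} = \frac{1}{\left(\frac{1}{-10 - 6} + 49\right) \left(-95\right) + 2 \cdot 24 \cdot 170^{2}} = \frac{1}{\left(\frac{1}{-16} + 49\right) \left(-95\right) + 2 \cdot 24 \cdot 28900} = \frac{1}{\left(- \frac{1}{16} + 49\right) \left(-95\right) + 1387200} = \frac{1}{\frac{783}{16} \left(-95\right) + 1387200} = \frac{1}{- \frac{74385}{16} + 1387200} = \frac{1}{\frac{22120815}{16}} = \frac{16}{22120815}$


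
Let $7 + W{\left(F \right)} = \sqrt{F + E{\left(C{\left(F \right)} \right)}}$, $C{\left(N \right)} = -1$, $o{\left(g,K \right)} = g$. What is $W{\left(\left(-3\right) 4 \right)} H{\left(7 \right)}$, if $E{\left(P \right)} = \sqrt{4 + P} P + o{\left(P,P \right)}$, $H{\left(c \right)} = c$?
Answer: $-49 + 7 i \sqrt{13 + \sqrt{3}} \approx -49.0 + 26.868 i$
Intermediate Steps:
$E{\left(P \right)} = P + P \sqrt{4 + P}$ ($E{\left(P \right)} = \sqrt{4 + P} P + P = P \sqrt{4 + P} + P = P + P \sqrt{4 + P}$)
$W{\left(F \right)} = -7 + \sqrt{-1 + F - \sqrt{3}}$ ($W{\left(F \right)} = -7 + \sqrt{F - \left(1 + \sqrt{4 - 1}\right)} = -7 + \sqrt{F - \left(1 + \sqrt{3}\right)} = -7 + \sqrt{-1 + F - \sqrt{3}}$)
$W{\left(\left(-3\right) 4 \right)} H{\left(7 \right)} = \left(-7 + \sqrt{-1 - 12 - \sqrt{3}}\right) 7 = \left(-7 + \sqrt{-13 - \sqrt{3}}\right) 7 = -49 + 7 \sqrt{-13 - \sqrt{3}}$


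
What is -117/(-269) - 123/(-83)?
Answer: 42798/22327 ≈ 1.9169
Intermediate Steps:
-117/(-269) - 123/(-83) = -117*(-1/269) - 123*(-1/83) = 117/269 + 123/83 = 42798/22327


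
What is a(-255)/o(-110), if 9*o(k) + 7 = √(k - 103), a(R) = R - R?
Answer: 0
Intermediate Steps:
a(R) = 0
o(k) = -7/9 + √(-103 + k)/9 (o(k) = -7/9 + √(k - 103)/9 = -7/9 + √(-103 + k)/9)
a(-255)/o(-110) = 0/(-7/9 + √(-103 - 110)/9) = 0/(-7/9 + √(-213)/9) = 0/(-7/9 + (I*√213)/9) = 0/(-7/9 + I*√213/9) = 0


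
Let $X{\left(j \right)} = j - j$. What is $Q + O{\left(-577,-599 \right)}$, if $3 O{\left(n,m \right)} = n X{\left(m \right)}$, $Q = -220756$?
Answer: $-220756$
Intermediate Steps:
$X{\left(j \right)} = 0$
$O{\left(n,m \right)} = 0$ ($O{\left(n,m \right)} = \frac{n 0}{3} = \frac{1}{3} \cdot 0 = 0$)
$Q + O{\left(-577,-599 \right)} = -220756 + 0 = -220756$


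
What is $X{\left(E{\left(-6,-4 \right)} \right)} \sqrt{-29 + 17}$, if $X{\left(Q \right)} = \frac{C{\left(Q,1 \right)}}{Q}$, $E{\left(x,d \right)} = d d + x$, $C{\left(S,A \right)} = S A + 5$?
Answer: $3 i \sqrt{3} \approx 5.1962 i$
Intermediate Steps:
$C{\left(S,A \right)} = 5 + A S$ ($C{\left(S,A \right)} = A S + 5 = 5 + A S$)
$E{\left(x,d \right)} = x + d^{2}$ ($E{\left(x,d \right)} = d^{2} + x = x + d^{2}$)
$X{\left(Q \right)} = \frac{5 + Q}{Q}$ ($X{\left(Q \right)} = \frac{5 + 1 Q}{Q} = \frac{5 + Q}{Q}$)
$X{\left(E{\left(-6,-4 \right)} \right)} \sqrt{-29 + 17} = \frac{5 - \left(6 - \left(-4\right)^{2}\right)}{-6 + \left(-4\right)^{2}} \sqrt{-29 + 17} = \frac{5 + \left(-6 + 16\right)}{-6 + 16} \sqrt{-12} = \frac{5 + 10}{10} \cdot 2 i \sqrt{3} = \frac{1}{10} \cdot 15 \cdot 2 i \sqrt{3} = \frac{3 \cdot 2 i \sqrt{3}}{2} = 3 i \sqrt{3}$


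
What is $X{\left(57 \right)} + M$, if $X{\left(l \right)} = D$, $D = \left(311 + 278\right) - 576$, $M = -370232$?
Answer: $-370219$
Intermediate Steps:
$D = 13$ ($D = 589 - 576 = 13$)
$X{\left(l \right)} = 13$
$X{\left(57 \right)} + M = 13 - 370232 = -370219$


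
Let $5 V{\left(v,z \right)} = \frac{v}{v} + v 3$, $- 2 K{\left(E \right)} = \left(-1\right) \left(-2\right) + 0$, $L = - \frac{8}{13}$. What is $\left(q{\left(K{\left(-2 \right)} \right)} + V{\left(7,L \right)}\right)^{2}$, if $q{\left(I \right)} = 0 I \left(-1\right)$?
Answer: $\frac{484}{25} \approx 19.36$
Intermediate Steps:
$L = - \frac{8}{13}$ ($L = \left(-8\right) \frac{1}{13} = - \frac{8}{13} \approx -0.61539$)
$K{\left(E \right)} = -1$ ($K{\left(E \right)} = - \frac{\left(-1\right) \left(-2\right) + 0}{2} = - \frac{2 + 0}{2} = \left(- \frac{1}{2}\right) 2 = -1$)
$V{\left(v,z \right)} = \frac{1}{5} + \frac{3 v}{5}$ ($V{\left(v,z \right)} = \frac{\frac{v}{v} + v 3}{5} = \frac{1 + 3 v}{5} = \frac{1}{5} + \frac{3 v}{5}$)
$q{\left(I \right)} = 0$ ($q{\left(I \right)} = 0 \left(-1\right) = 0$)
$\left(q{\left(K{\left(-2 \right)} \right)} + V{\left(7,L \right)}\right)^{2} = \left(0 + \left(\frac{1}{5} + \frac{3}{5} \cdot 7\right)\right)^{2} = \left(0 + \left(\frac{1}{5} + \frac{21}{5}\right)\right)^{2} = \left(0 + \frac{22}{5}\right)^{2} = \left(\frac{22}{5}\right)^{2} = \frac{484}{25}$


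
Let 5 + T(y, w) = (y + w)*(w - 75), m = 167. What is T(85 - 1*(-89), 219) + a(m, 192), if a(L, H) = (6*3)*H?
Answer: 60043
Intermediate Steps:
a(L, H) = 18*H
T(y, w) = -5 + (-75 + w)*(w + y) (T(y, w) = -5 + (y + w)*(w - 75) = -5 + (w + y)*(-75 + w) = -5 + (-75 + w)*(w + y))
T(85 - 1*(-89), 219) + a(m, 192) = (-5 + 219² - 75*219 - 75*(85 - 1*(-89)) + 219*(85 - 1*(-89))) + 18*192 = (-5 + 47961 - 16425 - 75*(85 + 89) + 219*(85 + 89)) + 3456 = (-5 + 47961 - 16425 - 75*174 + 219*174) + 3456 = (-5 + 47961 - 16425 - 13050 + 38106) + 3456 = 56587 + 3456 = 60043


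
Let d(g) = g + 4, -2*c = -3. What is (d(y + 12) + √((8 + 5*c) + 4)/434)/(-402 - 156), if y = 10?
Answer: -13/279 - √78/484344 ≈ -0.046613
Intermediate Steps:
c = 3/2 (c = -½*(-3) = 3/2 ≈ 1.5000)
d(g) = 4 + g
(d(y + 12) + √((8 + 5*c) + 4)/434)/(-402 - 156) = ((4 + (10 + 12)) + √((8 + 5*(3/2)) + 4)/434)/(-402 - 156) = ((4 + 22) + √((8 + 15/2) + 4)*(1/434))/(-558) = (26 + √(31/2 + 4)*(1/434))*(-1/558) = (26 + √(39/2)*(1/434))*(-1/558) = (26 + (√78/2)*(1/434))*(-1/558) = (26 + √78/868)*(-1/558) = -13/279 - √78/484344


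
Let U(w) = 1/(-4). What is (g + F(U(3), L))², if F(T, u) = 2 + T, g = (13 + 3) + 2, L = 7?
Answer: 6241/16 ≈ 390.06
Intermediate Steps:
g = 18 (g = 16 + 2 = 18)
U(w) = -¼
(g + F(U(3), L))² = (18 + (2 - ¼))² = (18 + 7/4)² = (79/4)² = 6241/16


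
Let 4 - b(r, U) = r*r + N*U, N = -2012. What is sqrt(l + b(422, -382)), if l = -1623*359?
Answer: I*sqrt(1529321) ≈ 1236.7*I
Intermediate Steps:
l = -582657
b(r, U) = 4 - r**2 + 2012*U (b(r, U) = 4 - (r*r - 2012*U) = 4 - (r**2 - 2012*U) = 4 + (-r**2 + 2012*U) = 4 - r**2 + 2012*U)
sqrt(l + b(422, -382)) = sqrt(-582657 + (4 - 1*422**2 + 2012*(-382))) = sqrt(-582657 + (4 - 1*178084 - 768584)) = sqrt(-582657 + (4 - 178084 - 768584)) = sqrt(-582657 - 946664) = sqrt(-1529321) = I*sqrt(1529321)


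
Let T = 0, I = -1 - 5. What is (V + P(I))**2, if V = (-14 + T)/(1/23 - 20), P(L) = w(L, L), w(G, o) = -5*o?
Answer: 198584464/210681 ≈ 942.58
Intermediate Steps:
I = -6
P(L) = -5*L
V = 322/459 (V = (-14 + 0)/(1/23 - 20) = -14/(1/23 - 20) = -14/(-459/23) = -14*(-23/459) = 322/459 ≈ 0.70152)
(V + P(I))**2 = (322/459 - 5*(-6))**2 = (322/459 + 30)**2 = (14092/459)**2 = 198584464/210681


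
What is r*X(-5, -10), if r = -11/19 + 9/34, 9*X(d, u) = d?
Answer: 1015/5814 ≈ 0.17458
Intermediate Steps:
X(d, u) = d/9
r = -203/646 (r = -11*1/19 + 9*(1/34) = -11/19 + 9/34 = -203/646 ≈ -0.31424)
r*X(-5, -10) = -203*(-5)/5814 = -203/646*(-5/9) = 1015/5814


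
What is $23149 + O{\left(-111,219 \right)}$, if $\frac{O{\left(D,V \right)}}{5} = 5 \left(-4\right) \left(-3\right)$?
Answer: $23449$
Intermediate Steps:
$O{\left(D,V \right)} = 300$ ($O{\left(D,V \right)} = 5 \cdot 5 \left(-4\right) \left(-3\right) = 5 \left(\left(-20\right) \left(-3\right)\right) = 5 \cdot 60 = 300$)
$23149 + O{\left(-111,219 \right)} = 23149 + 300 = 23449$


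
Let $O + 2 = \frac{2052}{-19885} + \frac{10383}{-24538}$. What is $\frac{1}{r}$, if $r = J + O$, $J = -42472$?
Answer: $- \frac{487938130}{20724940951551} \approx -2.3544 \cdot 10^{-5}$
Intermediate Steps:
$O = - \frac{1232694191}{487938130}$ ($O = -2 + \left(\frac{2052}{-19885} + \frac{10383}{-24538}\right) = -2 + \left(2052 \left(- \frac{1}{19885}\right) + 10383 \left(- \frac{1}{24538}\right)\right) = -2 - \frac{256817931}{487938130} = - \frac{1232694191}{487938130} \approx -2.5263$)
$r = - \frac{20724940951551}{487938130}$ ($r = -42472 - \frac{1232694191}{487938130} = - \frac{20724940951551}{487938130} \approx -42475.0$)
$\frac{1}{r} = \frac{1}{- \frac{20724940951551}{487938130}} = - \frac{487938130}{20724940951551}$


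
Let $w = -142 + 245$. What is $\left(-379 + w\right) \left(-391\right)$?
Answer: $107916$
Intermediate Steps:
$w = 103$
$\left(-379 + w\right) \left(-391\right) = \left(-379 + 103\right) \left(-391\right) = \left(-276\right) \left(-391\right) = 107916$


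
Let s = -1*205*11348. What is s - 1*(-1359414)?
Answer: -966926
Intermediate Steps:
s = -2326340 (s = -205*11348 = -2326340)
s - 1*(-1359414) = -2326340 - 1*(-1359414) = -2326340 + 1359414 = -966926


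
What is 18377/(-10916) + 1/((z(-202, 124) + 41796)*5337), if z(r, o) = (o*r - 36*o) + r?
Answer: -592489488551/351940758372 ≈ -1.6835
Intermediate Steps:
z(r, o) = r - 36*o + o*r (z(r, o) = (-36*o + o*r) + r = r - 36*o + o*r)
18377/(-10916) + 1/((z(-202, 124) + 41796)*5337) = 18377/(-10916) + 1/(((-202 - 36*124 + 124*(-202)) + 41796)*5337) = 18377*(-1/10916) + (1/5337)/((-202 - 4464 - 25048) + 41796) = -18377/10916 + (1/5337)/(-29714 + 41796) = -18377/10916 + (1/5337)/12082 = -18377/10916 + (1/12082)*(1/5337) = -18377/10916 + 1/64481634 = -592489488551/351940758372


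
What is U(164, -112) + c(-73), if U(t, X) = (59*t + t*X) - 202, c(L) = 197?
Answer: -8697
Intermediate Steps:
U(t, X) = -202 + 59*t + X*t (U(t, X) = (59*t + X*t) - 202 = -202 + 59*t + X*t)
U(164, -112) + c(-73) = (-202 + 59*164 - 112*164) + 197 = (-202 + 9676 - 18368) + 197 = -8894 + 197 = -8697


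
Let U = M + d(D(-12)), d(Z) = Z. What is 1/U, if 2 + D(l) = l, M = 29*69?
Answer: 1/1987 ≈ 0.00050327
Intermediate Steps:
M = 2001
D(l) = -2 + l
U = 1987 (U = 2001 + (-2 - 12) = 2001 - 14 = 1987)
1/U = 1/1987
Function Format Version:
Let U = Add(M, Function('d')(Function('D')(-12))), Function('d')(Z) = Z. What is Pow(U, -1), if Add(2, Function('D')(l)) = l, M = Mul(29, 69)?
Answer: Rational(1, 1987) ≈ 0.00050327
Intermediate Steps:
M = 2001
Function('D')(l) = Add(-2, l)
U = 1987 (U = Add(2001, Add(-2, -12)) = Add(2001, -14) = 1987)
Pow(U, -1) = Pow(1987, -1) = Rational(1, 1987)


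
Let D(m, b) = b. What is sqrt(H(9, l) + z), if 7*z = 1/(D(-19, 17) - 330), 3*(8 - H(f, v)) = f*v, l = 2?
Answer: sqrt(9598771)/2191 ≈ 1.4141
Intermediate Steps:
H(f, v) = 8 - f*v/3
z = -1/2191 (z = 1/(7*(17 - 330)) = (1/7)/(-313) = (1/7)*(-1/313) = -1/2191 ≈ -0.00045641)
sqrt(H(9, l) + z) = sqrt((8 - 1/3*9*2) - 1/2191) = sqrt((8 - 6) - 1/2191) = sqrt(2 - 1/2191) = sqrt(4381/2191) = sqrt(9598771)/2191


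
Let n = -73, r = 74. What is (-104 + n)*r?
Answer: -13098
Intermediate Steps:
(-104 + n)*r = (-104 - 73)*74 = -177*74 = -13098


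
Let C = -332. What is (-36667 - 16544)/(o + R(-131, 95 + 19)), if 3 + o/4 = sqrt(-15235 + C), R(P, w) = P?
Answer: 7609173/269521 + 212844*I*sqrt(15567)/269521 ≈ 28.232 + 98.531*I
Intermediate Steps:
o = -12 + 4*I*sqrt(15567) (o = -12 + 4*sqrt(-15235 - 332) = -12 + 4*sqrt(-15567) = -12 + 4*(I*sqrt(15567)) = -12 + 4*I*sqrt(15567) ≈ -12.0 + 499.07*I)
(-36667 - 16544)/(o + R(-131, 95 + 19)) = (-36667 - 16544)/((-12 + 4*I*sqrt(15567)) - 131) = -53211/(-143 + 4*I*sqrt(15567))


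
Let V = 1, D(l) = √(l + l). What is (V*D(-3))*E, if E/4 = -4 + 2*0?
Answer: -16*I*√6 ≈ -39.192*I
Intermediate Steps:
D(l) = √2*√l (D(l) = √(2*l) = √2*√l)
E = -16 (E = 4*(-4 + 2*0) = 4*(-4 + 0) = 4*(-4) = -16)
(V*D(-3))*E = (1*(√2*√(-3)))*(-16) = (1*(√2*(I*√3)))*(-16) = (1*(I*√6))*(-16) = (I*√6)*(-16) = -16*I*√6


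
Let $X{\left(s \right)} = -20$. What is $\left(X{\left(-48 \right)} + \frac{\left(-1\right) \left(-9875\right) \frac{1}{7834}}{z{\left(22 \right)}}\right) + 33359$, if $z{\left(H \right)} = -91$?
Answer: $\frac{23767163191}{712894} \approx 33339.0$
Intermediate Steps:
$\left(X{\left(-48 \right)} + \frac{\left(-1\right) \left(-9875\right) \frac{1}{7834}}{z{\left(22 \right)}}\right) + 33359 = \left(-20 + \frac{\left(-1\right) \left(-9875\right) \frac{1}{7834}}{-91}\right) + 33359 = \left(-20 + 9875 \cdot \frac{1}{7834} \left(- \frac{1}{91}\right)\right) + 33359 = \left(-20 + \frac{9875}{7834} \left(- \frac{1}{91}\right)\right) + 33359 = \left(-20 - \frac{9875}{712894}\right) + 33359 = - \frac{14267755}{712894} + 33359 = \frac{23767163191}{712894}$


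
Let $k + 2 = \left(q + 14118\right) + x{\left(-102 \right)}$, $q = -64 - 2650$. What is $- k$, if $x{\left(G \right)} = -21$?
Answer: $-11381$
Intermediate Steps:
$q = -2714$ ($q = -64 - 2650 = -2714$)
$k = 11381$ ($k = -2 + \left(\left(-2714 + 14118\right) - 21\right) = -2 + \left(11404 - 21\right) = -2 + 11383 = 11381$)
$- k = \left(-1\right) 11381 = -11381$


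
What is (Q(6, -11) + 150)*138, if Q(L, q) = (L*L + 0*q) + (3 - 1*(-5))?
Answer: 26772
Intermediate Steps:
Q(L, q) = 8 + L**2 (Q(L, q) = (L**2 + 0) + (3 + 5) = L**2 + 8 = 8 + L**2)
(Q(6, -11) + 150)*138 = ((8 + 6**2) + 150)*138 = ((8 + 36) + 150)*138 = (44 + 150)*138 = 194*138 = 26772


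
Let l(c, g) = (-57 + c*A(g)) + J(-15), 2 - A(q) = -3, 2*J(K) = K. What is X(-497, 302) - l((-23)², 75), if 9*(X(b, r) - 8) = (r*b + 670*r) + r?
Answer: 19597/6 ≈ 3266.2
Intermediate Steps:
X(b, r) = 8 + 671*r/9 + b*r/9 (X(b, r) = 8 + ((r*b + 670*r) + r)/9 = 8 + ((b*r + 670*r) + r)/9 = 8 + ((670*r + b*r) + r)/9 = 8 + (671*r + b*r)/9 = 8 + (671*r/9 + b*r/9) = 8 + 671*r/9 + b*r/9)
J(K) = K/2
A(q) = 5 (A(q) = 2 - 1*(-3) = 2 + 3 = 5)
l(c, g) = -129/2 + 5*c (l(c, g) = (-57 + c*5) + (½)*(-15) = (-57 + 5*c) - 15/2 = -129/2 + 5*c)
X(-497, 302) - l((-23)², 75) = (8 + (671/9)*302 + (⅑)*(-497)*302) - (-129/2 + 5*(-23)²) = (8 + 202642/9 - 150094/9) - (-129/2 + 5*529) = 17540/3 - (-129/2 + 2645) = 17540/3 - 1*5161/2 = 17540/3 - 5161/2 = 19597/6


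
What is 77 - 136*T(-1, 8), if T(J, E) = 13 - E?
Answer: -603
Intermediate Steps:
77 - 136*T(-1, 8) = 77 - 136*(13 - 1*8) = 77 - 136*(13 - 8) = 77 - 136*5 = 77 - 680 = -603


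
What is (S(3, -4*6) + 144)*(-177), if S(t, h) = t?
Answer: -26019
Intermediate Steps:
(S(3, -4*6) + 144)*(-177) = (3 + 144)*(-177) = 147*(-177) = -26019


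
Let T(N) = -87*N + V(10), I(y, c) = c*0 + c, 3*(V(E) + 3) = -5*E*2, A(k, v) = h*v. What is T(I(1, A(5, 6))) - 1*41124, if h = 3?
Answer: -128179/3 ≈ -42726.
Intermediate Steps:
A(k, v) = 3*v
V(E) = -3 - 10*E/3 (V(E) = -3 + (-5*E*2)/3 = -3 + (-10*E)/3 = -3 - 10*E/3)
I(y, c) = c (I(y, c) = 0 + c = c)
T(N) = -109/3 - 87*N (T(N) = -87*N + (-3 - 10/3*10) = -87*N + (-3 - 100/3) = -87*N - 109/3 = -109/3 - 87*N)
T(I(1, A(5, 6))) - 1*41124 = (-109/3 - 261*6) - 1*41124 = (-109/3 - 87*18) - 41124 = (-109/3 - 1566) - 41124 = -4807/3 - 41124 = -128179/3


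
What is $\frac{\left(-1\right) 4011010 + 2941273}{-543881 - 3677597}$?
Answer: $\frac{1069737}{4221478} \approx 0.2534$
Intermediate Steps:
$\frac{\left(-1\right) 4011010 + 2941273}{-543881 - 3677597} = \frac{-4011010 + 2941273}{-4221478} = \left(-1069737\right) \left(- \frac{1}{4221478}\right) = \frac{1069737}{4221478}$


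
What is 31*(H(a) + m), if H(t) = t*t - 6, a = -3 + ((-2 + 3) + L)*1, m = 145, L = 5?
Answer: 4588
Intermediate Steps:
a = 3 (a = -3 + ((-2 + 3) + 5)*1 = -3 + (1 + 5)*1 = -3 + 6*1 = -3 + 6 = 3)
H(t) = -6 + t**2 (H(t) = t**2 - 6 = -6 + t**2)
31*(H(a) + m) = 31*((-6 + 3**2) + 145) = 31*((-6 + 9) + 145) = 31*(3 + 145) = 31*148 = 4588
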